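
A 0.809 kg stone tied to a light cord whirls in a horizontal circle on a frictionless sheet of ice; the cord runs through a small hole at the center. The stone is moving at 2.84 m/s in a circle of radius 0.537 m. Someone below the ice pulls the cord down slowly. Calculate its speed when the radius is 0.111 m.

Central (radial) force ⇒ zero torque about the center ⇒ m v r is constant.
v₂ = v₁ r₁ / r₂ = (2.84)(0.537) / (0.111) = 13.74 m/s.

v₂ ≈ 13.7 m/s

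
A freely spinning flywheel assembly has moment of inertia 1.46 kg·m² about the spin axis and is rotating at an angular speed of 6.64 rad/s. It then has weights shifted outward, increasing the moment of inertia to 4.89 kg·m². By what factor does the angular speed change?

ω₂/ω₁ ≈ 0.299

With no external torque about the axis, L is conserved: I₁ω₁ = I₂ω₂.
ω₂/ω₁ = I₁/I₂ = 1.460 / 4.890 = 0.2986.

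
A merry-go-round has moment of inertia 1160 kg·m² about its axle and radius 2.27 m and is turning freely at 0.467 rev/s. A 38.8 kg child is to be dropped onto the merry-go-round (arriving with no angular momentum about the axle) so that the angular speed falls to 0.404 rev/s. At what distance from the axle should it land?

r ≈ 2.16 m

The added mass arrives with no angular momentum about the axle, and any external torque about the axle is negligible, so the system's angular momentum is conserved.
I_p ω_i = (I_p + m r²) ω_f ⇒ m r² = I_p(ω_i/ω_f − 1) = 1160(0.467/0.404 − 1) = 180.9 kg·m².
r = √(180.9/38.8) = 2.159 m.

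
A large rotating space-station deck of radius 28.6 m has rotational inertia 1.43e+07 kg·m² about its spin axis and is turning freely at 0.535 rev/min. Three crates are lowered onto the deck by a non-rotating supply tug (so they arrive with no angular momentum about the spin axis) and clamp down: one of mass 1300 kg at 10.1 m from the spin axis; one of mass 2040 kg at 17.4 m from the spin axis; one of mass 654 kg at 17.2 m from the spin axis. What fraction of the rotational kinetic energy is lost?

fraction ≈ 0.0619

No external torque acts about the spin axis; L_before = L_after.
Added inertia Σmr² = (1300)(10.1)² + (2040)(17.4)² + (654)(17.2)² = 9.437e+05 kg·m²; I_f = 1.430e+07 + 9.437e+05 = 1.524e+07 kg·m².
ω_f = I_p ω_i / I_f = (1.430e+07)(0.535) / 1.524e+07 = 0.5019 rpm.
KE_i = ½(1.430e+07)(0.05603 rad/s)² = 22440 J; KE_f = ½(1.524e+07)(0.05256)² = 21050 J.
Fraction lost = 0.06191.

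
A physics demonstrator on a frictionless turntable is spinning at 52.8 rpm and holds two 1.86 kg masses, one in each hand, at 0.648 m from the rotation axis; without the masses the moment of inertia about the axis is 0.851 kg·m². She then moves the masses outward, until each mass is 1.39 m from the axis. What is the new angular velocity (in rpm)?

Angular momentum about the spin axis is conserved since the torque about it is zero.
I₁ = 0.851 + 2(1.86)(0.648)² = 2.413 kg·m²; I₂ = 0.851 + 2(1.86)(1.39)² = 8.038 kg·m².
ω₂ = I₁ω₁ / I₂ = (2.413)(52.8 rpm) / (8.038) = 15.85 rpm.

ω₂ ≈ 15.8 rpm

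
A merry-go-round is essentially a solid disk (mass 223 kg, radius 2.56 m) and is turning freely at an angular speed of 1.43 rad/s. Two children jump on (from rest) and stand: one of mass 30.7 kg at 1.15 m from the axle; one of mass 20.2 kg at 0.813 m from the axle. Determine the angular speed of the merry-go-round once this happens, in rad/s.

No external torque acts about the axle; L_before = L_after.
I_p = ½(223)(2.56)² = 730.7 kg·m².
Added inertia Σmr² = (30.7)(1.15)² + (20.2)(0.813)² = 53.95 kg·m²; I_f = 730.7 + 53.95 = 784.7 kg·m².
ω_f = I_p ω_i / I_f = (730.7)(1.43) / 784.7 = 1.332 rad/s.

ω_f ≈ 1.33 rad/s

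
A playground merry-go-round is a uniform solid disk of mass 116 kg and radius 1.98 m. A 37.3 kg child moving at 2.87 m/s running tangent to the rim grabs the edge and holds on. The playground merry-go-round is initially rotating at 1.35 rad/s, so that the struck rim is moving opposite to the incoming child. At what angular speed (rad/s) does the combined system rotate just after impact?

The axle reaction passes through the axle and exerts no torque about it; angular momentum about the axle is conserved through the impact.
I_p = ½(116)(1.98)² = 227.4 kg·m². Taking the sense of the child's angular momentum as positive, L_{child} = m v R = (37.3)(2.87)(1.98) = 212.0 kg·m²/s.
L_i = −I_p ω_p + m v R = −(227.4)(1.35) + 212.0 = -95.01 kg·m²/s.
After sticking, I_f = I_p + m R² = 227.4 + (37.3)(1.98)² = 373.6 kg·m².
ω_f = L_i / I_f = -95.01 / 373.6 = -0.2543 rad/s.

|ω_f| ≈ 0.254 rad/s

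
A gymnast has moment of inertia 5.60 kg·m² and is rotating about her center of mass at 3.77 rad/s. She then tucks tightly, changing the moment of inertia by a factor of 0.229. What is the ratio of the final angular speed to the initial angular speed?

With no external torque about the axis, L is conserved: I₁ω₁ = I₂ω₂.
I₂ = 0.229 × 5.60 = 1.282 kg·m².
ω₂/ω₁ = I₁/I₂ = 5.600 / 1.282 = 4.367.

ω₂/ω₁ ≈ 4.37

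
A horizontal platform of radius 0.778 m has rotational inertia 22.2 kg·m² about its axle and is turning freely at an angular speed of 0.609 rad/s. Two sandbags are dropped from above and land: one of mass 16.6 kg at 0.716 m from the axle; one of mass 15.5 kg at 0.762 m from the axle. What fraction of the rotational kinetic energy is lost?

The added mass arrives with no angular momentum about the axle, and any external torque about the axle is negligible, so the system's angular momentum is conserved.
Added inertia Σmr² = (16.6)(0.716)² + (15.5)(0.762)² = 17.51 kg·m²; I_f = 22.20 + 17.51 = 39.71 kg·m².
ω_f = I_p ω_i / I_f = (22.20)(0.609) / 39.71 = 0.3405 rad/s.
KE_i = ½(22.20)(0.6090 rad/s)² = 4.117 J; KE_f = ½(39.71)(0.3405)² = 2.301 J.
Fraction lost = 0.4409.

fraction ≈ 0.441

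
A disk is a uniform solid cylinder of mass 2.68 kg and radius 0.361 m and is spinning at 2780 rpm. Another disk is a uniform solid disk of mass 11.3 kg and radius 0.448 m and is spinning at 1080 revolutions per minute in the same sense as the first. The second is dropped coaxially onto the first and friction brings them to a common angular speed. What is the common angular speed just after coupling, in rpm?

No external torque acts about the common axis, so total angular momentum is conserved.
Moments of inertia: I_A = ½(2.68)(0.361)² = 0.1746 kg·m²; I_B = ½(11.3)(0.448)² = 1.134 kg·m².
Taking A's sense as positive: L = (0.1746)(2780) + (1.134)(1080) = 1710 kg·m²·rpm.
Combined I = 0.1746 + 1.134 = 1.309 kg·m².
ω_f = L / I = 1710 / 1.309 = 1307 rpm.

|ω_f| ≈ 1310 rpm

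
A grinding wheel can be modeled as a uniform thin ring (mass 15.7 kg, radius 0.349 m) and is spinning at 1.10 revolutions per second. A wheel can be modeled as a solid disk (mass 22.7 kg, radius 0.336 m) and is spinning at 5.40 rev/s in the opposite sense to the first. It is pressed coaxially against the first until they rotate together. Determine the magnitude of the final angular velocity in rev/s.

|ω_f| ≈ 1.51 rev/s

The coupling torques are internal; angular momentum about the shared axis is conserved.
Moments of inertia: I_A = (15.7)(0.349)² = 1.912 kg·m²; I_B = ½(22.7)(0.336)² = 1.281 kg·m².
Taking A's sense as positive: L = (1.912)(1.10) − (1.281)(5.40) = -4.816 kg·m²·rev/s.
Combined I = 1.912 + 1.281 = 3.194 kg·m².
ω_f = L / I = -4.816 / 3.194 = -1.508 rev/s.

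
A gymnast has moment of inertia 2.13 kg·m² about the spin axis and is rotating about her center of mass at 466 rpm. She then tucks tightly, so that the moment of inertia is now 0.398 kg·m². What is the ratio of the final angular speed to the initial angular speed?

ω₂/ω₁ ≈ 5.35

With no external torque about the axis, L is conserved: I₁ω₁ = I₂ω₂.
ω₂/ω₁ = I₁/I₂ = 2.130 / 0.3980 = 5.352.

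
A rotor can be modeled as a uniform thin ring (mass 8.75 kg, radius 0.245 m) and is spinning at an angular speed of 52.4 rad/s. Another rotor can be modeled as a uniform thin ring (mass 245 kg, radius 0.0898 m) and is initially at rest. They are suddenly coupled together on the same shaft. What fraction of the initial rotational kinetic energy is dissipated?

fraction ≈ 0.790

The coupling torques are internal; angular momentum about the shared axis is conserved.
Moments of inertia: I_A = (8.75)(0.245)² = 0.5252 kg·m²; I_B = (245)(0.0898)² = 1.976 kg·m².
Taking A's sense as positive: L = (0.5252)(52.4) = 27.52 kg·m²·rad/s.
Combined I = 0.5252 + 1.976 = 2.501 kg·m².
ω_f = L / I = 27.52 / 2.501 = 11.00 rad/s.
KE_i = ½ΣIω² = 721.1 J; KE_f = ½(2.501)(11.00)² = 151.4 J.
Fraction dissipated = (KE_i − KE_f)/KE_i = 0.7900.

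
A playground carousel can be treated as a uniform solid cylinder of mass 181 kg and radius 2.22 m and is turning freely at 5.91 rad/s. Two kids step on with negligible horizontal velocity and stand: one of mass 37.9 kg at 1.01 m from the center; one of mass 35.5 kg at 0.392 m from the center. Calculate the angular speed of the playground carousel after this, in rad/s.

No external torque acts about the center; L_before = L_after.
I_p = ½(181)(2.22)² = 446.0 kg·m².
Added inertia Σmr² = (37.9)(1.01)² + (35.5)(0.392)² = 44.12 kg·m²; I_f = 446.0 + 44.12 = 490.1 kg·m².
ω_f = I_p ω_i / I_f = (446.0)(5.91) / 490.1 = 5.378 rad/s.

ω_f ≈ 5.38 rad/s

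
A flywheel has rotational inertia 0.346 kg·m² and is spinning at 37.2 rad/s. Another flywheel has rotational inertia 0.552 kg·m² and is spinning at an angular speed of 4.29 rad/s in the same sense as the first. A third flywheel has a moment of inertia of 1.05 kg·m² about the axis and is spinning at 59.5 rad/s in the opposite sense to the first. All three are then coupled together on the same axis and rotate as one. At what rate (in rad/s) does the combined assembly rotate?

The coupling torques are internal; angular momentum about the shared axis is conserved.
Taking A's sense as positive: L = (0.3460)(37.2) + (0.5520)(4.29) − (1.050)(59.5) = -47.24 kg·m²·rad/s.
Combined I = 0.3460 + 0.5520 + 1.050 = 1.948 kg·m².
ω_f = L / I = -47.24 / 1.948 = -24.25 rad/s.

|ω_f| ≈ 24.2 rad/s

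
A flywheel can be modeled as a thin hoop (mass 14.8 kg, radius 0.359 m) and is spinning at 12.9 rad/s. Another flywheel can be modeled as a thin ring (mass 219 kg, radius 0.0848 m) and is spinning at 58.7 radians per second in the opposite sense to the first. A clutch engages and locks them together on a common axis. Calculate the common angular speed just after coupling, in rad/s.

No external torque acts about the common axis, so total angular momentum is conserved.
Moments of inertia: I_A = (14.8)(0.359)² = 1.907 kg·m²; I_B = (219)(0.0848)² = 1.575 kg·m².
Taking A's sense as positive: L = (1.907)(12.9) − (1.575)(58.7) = -67.84 kg·m²·rad/s.
Combined I = 1.907 + 1.575 = 3.482 kg·m².
ω_f = L / I = -67.84 / 3.482 = -19.48 rad/s.

|ω_f| ≈ 19.5 rad/s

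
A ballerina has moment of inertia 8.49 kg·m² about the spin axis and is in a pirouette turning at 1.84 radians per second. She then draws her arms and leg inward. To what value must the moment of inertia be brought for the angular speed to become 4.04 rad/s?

No external torque acts about the spin axis, so angular momentum is conserved.
I₂ = I₁ω₁ / ω₂ = (8.49)(1.84) / (4.04) = 3.867 kg·m².

I₂ ≈ 3.87 kg·m²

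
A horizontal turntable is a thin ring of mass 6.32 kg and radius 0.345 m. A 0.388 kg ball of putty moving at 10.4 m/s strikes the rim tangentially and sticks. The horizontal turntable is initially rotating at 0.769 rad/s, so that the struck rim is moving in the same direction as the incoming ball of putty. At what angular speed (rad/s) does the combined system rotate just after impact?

The axle reaction passes through the axle and exerts no torque about it; angular momentum about the axle is conserved through the impact.
I_p = (6.32)(0.345)² = 0.7522 kg·m². Taking the sense of the ball of putty's angular momentum as positive, L_{ball} = m v R = (0.388)(10.4)(0.345) = 1.392 kg·m²/s.
L_i = +I_p ω_p + m v R = +(0.7522)(0.769) + 1.392 = 1.971 kg·m²/s.
After sticking, I_f = I_p + m R² = 0.7522 + (0.388)(0.345)² = 0.7984 kg·m².
ω_f = L_i / I_f = 1.971 / 0.7984 = 2.468 rad/s.

|ω_f| ≈ 2.47 rad/s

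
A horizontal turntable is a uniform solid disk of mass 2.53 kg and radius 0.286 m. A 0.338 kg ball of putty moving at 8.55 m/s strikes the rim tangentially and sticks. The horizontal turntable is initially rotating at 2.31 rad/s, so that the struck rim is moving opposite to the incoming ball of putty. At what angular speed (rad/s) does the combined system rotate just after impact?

About the axle the impulsive forces during the collision are internal, so angular momentum about that axis is conserved.
I_p = ½(2.53)(0.286)² = 0.1035 kg·m². Taking the sense of the ball of putty's angular momentum as positive, L_{ball} = m v R = (0.338)(8.55)(0.286) = 0.8265 kg·m²/s.
L_i = −I_p ω_p + m v R = −(0.1035)(2.31) + 0.8265 = 0.5875 kg·m²/s.
After sticking, I_f = I_p + m R² = 0.1035 + (0.338)(0.286)² = 0.1311 kg·m².
ω_f = L_i / I_f = 0.5875 / 0.1311 = 4.481 rad/s.

|ω_f| ≈ 4.48 rad/s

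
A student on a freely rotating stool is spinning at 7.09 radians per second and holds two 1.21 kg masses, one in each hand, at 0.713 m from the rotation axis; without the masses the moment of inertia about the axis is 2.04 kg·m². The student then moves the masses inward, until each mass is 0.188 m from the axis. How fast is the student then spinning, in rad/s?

With no external torque about the axis, L is conserved: I₁ω₁ = I₂ω₂.
I₁ = 2.04 + 2(1.21)(0.713)² = 3.270 kg·m²; I₂ = 2.04 + 2(1.21)(0.188)² = 2.126 kg·m².
ω₂ = I₁ω₁ / I₂ = (3.270)(7.09 rad/s) / (2.126) = 10.91 rad/s.

ω₂ ≈ 10.9 rad/s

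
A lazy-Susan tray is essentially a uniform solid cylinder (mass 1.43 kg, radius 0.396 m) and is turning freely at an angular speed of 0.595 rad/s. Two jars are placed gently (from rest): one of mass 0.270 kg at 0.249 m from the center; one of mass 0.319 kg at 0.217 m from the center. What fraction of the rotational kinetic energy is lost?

No external torque acts about the center; L_before = L_after.
I_p = ½(1.43)(0.396)² = 0.1121 kg·m².
Added inertia Σmr² = (0.270)(0.249)² + (0.319)(0.217)² = 0.03176 kg·m²; I_f = 0.1121 + 0.03176 = 0.1439 kg·m².
ω_f = I_p ω_i / I_f = (0.1121)(0.595) / 0.1439 = 0.4637 rad/s.
KE_i = ½(0.1121)(0.5950 rad/s)² = 0.01985 J; KE_f = ½(0.1439)(0.4637)² = 0.01547 J.
Fraction lost = 0.2207.

fraction ≈ 0.221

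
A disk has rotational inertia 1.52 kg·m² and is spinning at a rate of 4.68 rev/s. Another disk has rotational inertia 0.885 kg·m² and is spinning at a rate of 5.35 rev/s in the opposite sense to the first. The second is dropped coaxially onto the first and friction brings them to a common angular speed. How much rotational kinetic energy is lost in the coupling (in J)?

No external torque acts about the common axis, so total angular momentum is conserved.
Taking A's sense as positive: L = (1.520)(4.68) − (0.8850)(5.35) = 2.379 kg·m²·rev/s.
Combined I = 1.520 + 0.8850 = 2.405 kg·m².
ω_f = L / I = 2.379 / 2.405 = 0.9891 rev/s.
KE_i = ½ΣIω² = 1157 J; KE_f = ½(2.405)(6.215)² = 46.45 J.

ΔKE lost ≈ 1110 J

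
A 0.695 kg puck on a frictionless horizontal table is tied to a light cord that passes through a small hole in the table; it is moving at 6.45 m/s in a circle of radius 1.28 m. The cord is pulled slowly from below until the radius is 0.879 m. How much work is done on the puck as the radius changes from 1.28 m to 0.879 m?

W ≈ 16.2 J

Central (radial) force ⇒ zero torque about the center ⇒ m v r is constant.
v₂ = v₁ r₁ / r₂ = (6.45)(1.28) / (0.879) = 9.392 m/s.
W = ΔKE = ½m(v₂² − v₁²) = 16.20 J.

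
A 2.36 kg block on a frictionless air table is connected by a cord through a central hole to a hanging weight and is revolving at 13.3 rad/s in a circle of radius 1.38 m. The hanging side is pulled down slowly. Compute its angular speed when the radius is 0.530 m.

ω₂ ≈ 90.2 rad/s

No torque about the axis ⇒ m r₁² ω₁ = m r₂² ω₂.
ω₂ = ω₁ (r₁/r₂)² = (13.3)(1.38/0.530)² = 90.17 rad/s.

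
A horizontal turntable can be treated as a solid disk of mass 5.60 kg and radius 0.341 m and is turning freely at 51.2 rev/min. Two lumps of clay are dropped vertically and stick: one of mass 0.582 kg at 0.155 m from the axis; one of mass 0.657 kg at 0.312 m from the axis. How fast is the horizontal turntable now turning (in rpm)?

ω_f ≈ 41.3 rpm

No external torque acts about the axis; L_before = L_after.
I_p = ½(5.60)(0.341)² = 0.3256 kg·m².
Added inertia Σmr² = (0.582)(0.155)² + (0.657)(0.312)² = 0.07794 kg·m²; I_f = 0.3256 + 0.07794 = 0.4035 kg·m².
ω_f = I_p ω_i / I_f = (0.3256)(51.2) / 0.4035 = 41.31 rpm.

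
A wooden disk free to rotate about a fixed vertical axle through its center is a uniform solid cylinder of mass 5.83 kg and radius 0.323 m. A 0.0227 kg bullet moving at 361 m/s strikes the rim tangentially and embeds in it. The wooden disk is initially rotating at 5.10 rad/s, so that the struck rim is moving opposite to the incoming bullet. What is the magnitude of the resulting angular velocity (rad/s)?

|ω_f| ≈ 3.58 rad/s

The axle reaction passes through the axle and exerts no torque about it; angular momentum about the axle is conserved through the impact.
I_p = ½(5.83)(0.323)² = 0.3041 kg·m². Taking the sense of the bullet's angular momentum as positive, L_{bullet} = m v R = (0.0227)(361)(0.323) = 2.647 kg·m²/s.
L_i = −I_p ω_p + m v R = −(0.3041)(5.10) + 2.647 = 1.096 kg·m²/s.
After sticking, I_f = I_p + m R² = 0.3041 + (0.0227)(0.323)² = 0.3065 kg·m².
ω_f = L_i / I_f = 1.096 / 0.3065 = 3.576 rad/s.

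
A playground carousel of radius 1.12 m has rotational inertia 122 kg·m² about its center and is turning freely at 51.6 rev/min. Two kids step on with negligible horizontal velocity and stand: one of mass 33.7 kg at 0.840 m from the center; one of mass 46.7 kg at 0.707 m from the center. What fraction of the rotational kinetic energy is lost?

fraction ≈ 0.279

The added mass arrives with no angular momentum about the center, and any external torque about the center is negligible, so the system's angular momentum is conserved.
Added inertia Σmr² = (33.7)(0.840)² + (46.7)(0.707)² = 47.12 kg·m²; I_f = 122.0 + 47.12 = 169.1 kg·m².
ω_f = I_p ω_i / I_f = (122.0)(51.6) / 169.1 = 37.22 rpm.
KE_i = ½(122.0)(5.404 rad/s)² = 1781 J; KE_f = ½(169.1)(3.898)² = 1285 J.
Fraction lost = 0.2786.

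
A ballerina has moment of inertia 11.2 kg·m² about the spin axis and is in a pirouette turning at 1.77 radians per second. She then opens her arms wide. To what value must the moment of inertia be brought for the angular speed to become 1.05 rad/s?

I₂ ≈ 18.9 kg·m²

No external torque acts about the spin axis, so angular momentum is conserved.
I₂ = I₁ω₁ / ω₂ = (11.2)(1.77) / (1.05) = 18.88 kg·m².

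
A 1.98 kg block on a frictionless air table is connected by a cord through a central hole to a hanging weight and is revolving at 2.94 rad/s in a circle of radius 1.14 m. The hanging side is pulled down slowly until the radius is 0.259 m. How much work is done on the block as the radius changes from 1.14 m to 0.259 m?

No torque about the axis ⇒ m r₁² ω₁ = m r₂² ω₂.
ω₂ = ω₁ (r₁/r₂)² = (2.94)(1.14/0.259)² = 56.96 rad/s.
W = ΔKE = ½m(v₂² − v₁²) = 204.3 J.

W ≈ 204 J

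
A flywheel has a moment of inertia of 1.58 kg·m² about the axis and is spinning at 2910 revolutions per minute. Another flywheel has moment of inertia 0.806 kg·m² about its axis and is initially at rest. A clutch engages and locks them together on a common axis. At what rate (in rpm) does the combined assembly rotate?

|ω_f| ≈ 1930 rpm

No external torque acts about the common axis, so total angular momentum is conserved.
Taking A's sense as positive: L = (1.580)(2910) = 4598 kg·m²·rpm.
Combined I = 1.580 + 0.8060 = 2.386 kg·m².
ω_f = L / I = 4598 / 2.386 = 1927 rpm.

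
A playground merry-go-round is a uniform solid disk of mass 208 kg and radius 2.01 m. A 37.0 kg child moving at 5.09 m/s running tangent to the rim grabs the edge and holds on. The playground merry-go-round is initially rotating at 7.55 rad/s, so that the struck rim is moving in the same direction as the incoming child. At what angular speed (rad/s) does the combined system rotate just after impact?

The axle reaction passes through the axle and exerts no torque about it; angular momentum about the axle is conserved through the impact.
I_p = ½(208)(2.01)² = 420.2 kg·m². Taking the sense of the child's angular momentum as positive, L_{child} = m v R = (37.0)(5.09)(2.01) = 378.5 kg·m²/s.
L_i = +I_p ω_p + m v R = +(420.2)(7.55) + 378.5 = 3551 kg·m²/s.
After sticking, I_f = I_p + m R² = 420.2 + (37.0)(2.01)² = 569.7 kg·m².
ω_f = L_i / I_f = 3551 / 569.7 = 6.233 rad/s.

|ω_f| ≈ 6.23 rad/s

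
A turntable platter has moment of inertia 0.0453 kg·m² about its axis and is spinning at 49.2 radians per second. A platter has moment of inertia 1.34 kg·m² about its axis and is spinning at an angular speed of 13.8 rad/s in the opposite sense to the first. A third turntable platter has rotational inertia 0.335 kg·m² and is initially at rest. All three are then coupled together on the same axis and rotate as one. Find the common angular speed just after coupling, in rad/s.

The coupling torques are internal; angular momentum about the shared axis is conserved.
Taking A's sense as positive: L = (0.04530)(49.2) − (1.340)(13.8) = -16.26 kg·m²·rad/s.
Combined I = 0.04530 + 1.340 + 0.3350 = 1.720 kg·m².
ω_f = L / I = -16.26 / 1.720 = -9.454 rad/s.

|ω_f| ≈ 9.45 rad/s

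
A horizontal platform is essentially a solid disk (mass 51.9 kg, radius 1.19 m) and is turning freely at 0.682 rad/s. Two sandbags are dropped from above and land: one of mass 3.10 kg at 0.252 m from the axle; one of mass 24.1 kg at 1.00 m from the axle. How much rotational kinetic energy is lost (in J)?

energy lost ≈ 3.40 J

No external torque acts about the axle; L_before = L_after.
I_p = ½(51.9)(1.19)² = 36.75 kg·m².
Added inertia Σmr² = (3.10)(0.252)² + (24.1)(1.00)² = 24.30 kg·m²; I_f = 36.75 + 24.30 = 61.04 kg·m².
ω_f = I_p ω_i / I_f = (36.75)(0.682) / 61.04 = 0.4106 rad/s.
KE_i = ½(36.75)(0.6820 rad/s)² = 8.546 J; KE_f = ½(61.04)(0.4106)² = 5.145 J.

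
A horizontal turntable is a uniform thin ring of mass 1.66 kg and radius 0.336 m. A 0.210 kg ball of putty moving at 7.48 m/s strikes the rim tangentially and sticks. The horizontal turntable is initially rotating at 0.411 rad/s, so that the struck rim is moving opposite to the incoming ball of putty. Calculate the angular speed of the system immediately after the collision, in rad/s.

|ω_f| ≈ 2.14 rad/s

The axle reaction passes through the axle and exerts no torque about it; angular momentum about the axle is conserved through the impact.
I_p = (1.66)(0.336)² = 0.1874 kg·m². Taking the sense of the ball of putty's angular momentum as positive, L_{ball} = m v R = (0.210)(7.48)(0.336) = 0.5278 kg·m²/s.
L_i = −I_p ω_p + m v R = −(0.1874)(0.411) + 0.5278 = 0.4508 kg·m²/s.
After sticking, I_f = I_p + m R² = 0.1874 + (0.210)(0.336)² = 0.2111 kg·m².
ω_f = L_i / I_f = 0.4508 / 0.2111 = 2.135 rad/s.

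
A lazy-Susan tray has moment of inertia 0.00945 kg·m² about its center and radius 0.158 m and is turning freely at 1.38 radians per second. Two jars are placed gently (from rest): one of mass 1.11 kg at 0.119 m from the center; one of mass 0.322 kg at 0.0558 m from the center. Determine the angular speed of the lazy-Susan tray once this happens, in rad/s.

ω_f ≈ 0.498 rad/s

No external torque acts about the center; L_before = L_after.
Added inertia Σmr² = (1.11)(0.119)² + (0.322)(0.0558)² = 0.01672 kg·m²; I_f = 0.009450 + 0.01672 = 0.02617 kg·m².
ω_f = I_p ω_i / I_f = (0.009450)(1.38) / 0.02617 = 0.4983 rad/s.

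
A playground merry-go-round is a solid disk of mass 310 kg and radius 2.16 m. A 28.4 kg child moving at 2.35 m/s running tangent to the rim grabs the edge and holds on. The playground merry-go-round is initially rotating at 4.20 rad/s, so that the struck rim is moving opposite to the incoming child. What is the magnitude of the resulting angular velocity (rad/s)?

|ω_f| ≈ 3.38 rad/s

About the axle the impulsive forces during the collision are internal, so angular momentum about that axis is conserved.
I_p = ½(310)(2.16)² = 723.2 kg·m². Taking the sense of the child's angular momentum as positive, L_{child} = m v R = (28.4)(2.35)(2.16) = 144.2 kg·m²/s.
L_i = −I_p ω_p + m v R = −(723.2)(4.20) + 144.2 = -2893 kg·m²/s.
After sticking, I_f = I_p + m R² = 723.2 + (28.4)(2.16)² = 855.7 kg·m².
ω_f = L_i / I_f = -2893 / 855.7 = -3.381 rad/s.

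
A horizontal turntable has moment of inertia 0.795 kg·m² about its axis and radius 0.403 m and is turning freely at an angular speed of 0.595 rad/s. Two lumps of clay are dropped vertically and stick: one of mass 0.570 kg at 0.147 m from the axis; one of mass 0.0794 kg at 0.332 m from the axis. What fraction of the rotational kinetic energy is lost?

No external torque acts about the axis; L_before = L_after.
Added inertia Σmr² = (0.570)(0.147)² + (0.0794)(0.332)² = 0.02107 kg·m²; I_f = 0.7950 + 0.02107 = 0.8161 kg·m².
ω_f = I_p ω_i / I_f = (0.7950)(0.595) / 0.8161 = 0.5796 rad/s.
KE_i = ½(0.7950)(0.5950 rad/s)² = 0.1407 J; KE_f = ½(0.8161)(0.5796)² = 0.1371 J.
Fraction lost = 0.02582.

fraction ≈ 0.0258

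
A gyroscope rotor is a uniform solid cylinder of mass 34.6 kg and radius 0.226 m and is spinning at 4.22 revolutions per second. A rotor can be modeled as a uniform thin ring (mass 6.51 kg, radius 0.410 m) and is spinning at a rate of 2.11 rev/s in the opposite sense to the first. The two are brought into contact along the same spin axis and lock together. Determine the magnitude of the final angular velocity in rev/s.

No external torque acts about the common axis, so total angular momentum is conserved.
Moments of inertia: I_A = ½(34.6)(0.226)² = 0.8836 kg·m²; I_B = (6.51)(0.410)² = 1.094 kg·m².
Taking A's sense as positive: L = (0.8836)(4.22) − (1.094)(2.11) = 1.420 kg·m²·rev/s.
Combined I = 0.8836 + 1.094 = 1.978 kg·m².
ω_f = L / I = 1.420 / 1.978 = 0.7178 rev/s.

|ω_f| ≈ 0.718 rev/s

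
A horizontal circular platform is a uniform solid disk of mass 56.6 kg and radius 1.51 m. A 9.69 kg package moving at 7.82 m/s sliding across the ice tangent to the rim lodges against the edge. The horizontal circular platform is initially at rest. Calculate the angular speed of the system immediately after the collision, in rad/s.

|ω_f| ≈ 1.32 rad/s

The axle reaction passes through the central axle and exerts no torque about it; angular momentum about the central axle is conserved through the impact.
I_p = ½(56.6)(1.51)² = 64.53 kg·m². Taking the sense of the package's angular momentum as positive, L_{package} = m v R = (9.69)(7.82)(1.51) = 114.4 kg·m²/s.
L_i = 0 + 114.4 = 114.4 kg·m²/s.
After sticking, I_f = I_p + m R² = 64.53 + (9.69)(1.51)² = 86.62 kg·m².
ω_f = L_i / I_f = 114.4 / 86.62 = 1.321 rad/s.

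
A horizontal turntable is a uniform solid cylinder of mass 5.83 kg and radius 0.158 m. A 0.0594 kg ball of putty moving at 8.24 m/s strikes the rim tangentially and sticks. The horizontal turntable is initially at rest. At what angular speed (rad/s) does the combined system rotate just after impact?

|ω_f| ≈ 1.04 rad/s

The axle reaction passes through the axle and exerts no torque about it; angular momentum about the axle is conserved through the impact.
I_p = ½(5.83)(0.158)² = 0.07277 kg·m². Taking the sense of the ball of putty's angular momentum as positive, L_{ball} = m v R = (0.0594)(8.24)(0.158) = 0.07733 kg·m²/s.
L_i = 0 + 0.07733 = 0.07733 kg·m²/s.
After sticking, I_f = I_p + m R² = 0.07277 + (0.0594)(0.158)² = 0.07425 kg·m².
ω_f = L_i / I_f = 0.07733 / 0.07425 = 1.041 rad/s.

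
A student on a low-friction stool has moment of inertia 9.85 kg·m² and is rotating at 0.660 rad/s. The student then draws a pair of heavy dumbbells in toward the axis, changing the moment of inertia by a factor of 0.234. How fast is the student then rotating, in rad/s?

ω₂ ≈ 2.82 rad/s

With no external torque about the axis, L is conserved: I₁ω₁ = I₂ω₂.
I₂ = 0.234 × 9.85 = 2.305 kg·m².
ω₂ = I₁ω₁ / I₂ = (9.850)(0.660 rad/s) / (2.305) = 2.821 rad/s.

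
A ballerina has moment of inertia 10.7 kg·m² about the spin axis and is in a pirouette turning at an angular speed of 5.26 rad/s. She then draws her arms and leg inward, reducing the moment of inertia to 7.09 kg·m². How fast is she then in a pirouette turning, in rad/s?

ω₂ ≈ 7.94 rad/s

With no external torque about the axis, L is conserved: I₁ω₁ = I₂ω₂.
ω₂ = I₁ω₁ / I₂ = (10.70)(5.26 rad/s) / (7.090) = 7.938 rad/s.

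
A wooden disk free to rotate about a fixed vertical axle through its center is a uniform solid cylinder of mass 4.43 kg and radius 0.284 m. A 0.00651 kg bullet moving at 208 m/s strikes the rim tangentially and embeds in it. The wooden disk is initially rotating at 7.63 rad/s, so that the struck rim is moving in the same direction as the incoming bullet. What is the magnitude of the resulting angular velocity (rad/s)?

The axle reaction passes through the axle and exerts no torque about it; angular momentum about the axle is conserved through the impact.
I_p = ½(4.43)(0.284)² = 0.1787 kg·m². Taking the sense of the bullet's angular momentum as positive, L_{bullet} = m v R = (0.00651)(208)(0.284) = 0.3846 kg·m²/s.
L_i = +I_p ω_p + m v R = +(0.1787)(7.63) + 0.3846 = 1.748 kg·m²/s.
After sticking, I_f = I_p + m R² = 0.1787 + (0.00651)(0.284)² = 0.1792 kg·m².
ω_f = L_i / I_f = 1.748 / 0.1792 = 9.754 rad/s.

|ω_f| ≈ 9.75 rad/s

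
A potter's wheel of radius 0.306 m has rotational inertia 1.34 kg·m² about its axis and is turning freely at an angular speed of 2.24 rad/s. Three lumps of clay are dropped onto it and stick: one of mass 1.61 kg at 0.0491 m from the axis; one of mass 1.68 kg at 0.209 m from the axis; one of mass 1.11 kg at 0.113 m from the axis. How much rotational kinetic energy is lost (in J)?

The added mass arrives with no angular momentum about the axis, and any external torque about the axis is negligible, so the system's angular momentum is conserved.
Added inertia Σmr² = (1.61)(0.0491)² + (1.68)(0.209)² + (1.11)(0.113)² = 0.09144 kg·m²; I_f = 1.340 + 0.09144 = 1.431 kg·m².
ω_f = I_p ω_i / I_f = (1.340)(2.24) / 1.431 = 2.097 rad/s.
KE_i = ½(1.340)(2.240 rad/s)² = 3.362 J; KE_f = ½(1.431)(2.097)² = 3.147 J.

energy lost ≈ 0.215 J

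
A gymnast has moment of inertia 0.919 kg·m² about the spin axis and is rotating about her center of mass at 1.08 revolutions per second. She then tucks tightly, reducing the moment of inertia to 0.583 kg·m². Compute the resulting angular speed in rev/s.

With no external torque about the axis, L is conserved: I₁ω₁ = I₂ω₂.
ω₂ = I₁ω₁ / I₂ = (0.9190)(1.08 rev/s) / (0.5830) = 1.702 rev/s.

ω₂ ≈ 1.70 rev/s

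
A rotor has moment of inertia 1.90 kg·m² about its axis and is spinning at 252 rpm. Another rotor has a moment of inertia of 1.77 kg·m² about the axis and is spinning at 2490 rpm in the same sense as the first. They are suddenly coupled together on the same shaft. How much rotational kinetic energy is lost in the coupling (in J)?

No external torque acts about the common axis, so total angular momentum is conserved.
Taking A's sense as positive: L = (1.900)(252) + (1.770)(2490) = 4886 kg·m²·rpm.
Combined I = 1.900 + 1.770 = 3.670 kg·m².
ω_f = L / I = 4886 / 3.670 = 1331 rpm.
KE_i = ½ΣIω² = 60830 J; KE_f = ½(3.670)(139.4)² = 35670 J.

ΔKE lost ≈ 25200 J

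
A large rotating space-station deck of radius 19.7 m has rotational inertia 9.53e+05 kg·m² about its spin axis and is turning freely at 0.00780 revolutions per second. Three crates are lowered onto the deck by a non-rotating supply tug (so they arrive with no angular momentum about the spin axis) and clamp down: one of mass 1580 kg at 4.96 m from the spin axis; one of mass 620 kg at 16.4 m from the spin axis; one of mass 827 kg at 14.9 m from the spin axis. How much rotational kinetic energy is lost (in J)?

No external torque acts about the spin axis; L_before = L_after.
Added inertia Σmr² = (1580)(4.96)² + (620)(16.4)² + (827)(14.9)² = 3.892e+05 kg·m²; I_f = 9.530e+05 + 3.892e+05 = 1.342e+06 kg·m².
ω_f = I_p ω_i / I_f = (9.530e+05)(0.00780) / 1.342e+06 = 0.005538 rev/s.
KE_i = ½(9.530e+05)(0.04901 rad/s)² = 1144 J; KE_f = ½(1.342e+06)(0.03480)² = 812.6 J.

energy lost ≈ 332 J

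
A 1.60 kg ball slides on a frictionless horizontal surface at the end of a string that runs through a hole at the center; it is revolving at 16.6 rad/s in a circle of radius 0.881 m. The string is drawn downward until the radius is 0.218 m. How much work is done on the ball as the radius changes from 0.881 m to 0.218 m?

W ≈ 2620 J

No torque about the axis ⇒ m r₁² ω₁ = m r₂² ω₂.
ω₂ = ω₁ (r₁/r₂)² = (16.6)(0.881/0.218)² = 271.1 rad/s.
W = ΔKE = ½m(v₂² − v₁²) = 2623 J.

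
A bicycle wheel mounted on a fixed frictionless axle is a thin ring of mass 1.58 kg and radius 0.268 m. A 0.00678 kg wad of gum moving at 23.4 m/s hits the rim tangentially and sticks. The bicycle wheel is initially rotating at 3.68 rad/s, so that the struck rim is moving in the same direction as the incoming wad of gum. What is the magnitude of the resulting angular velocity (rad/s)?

|ω_f| ≈ 4.04 rad/s

About the axle the impulsive forces during the collision are internal, so angular momentum about that axis is conserved.
I_p = (1.58)(0.268)² = 0.1135 kg·m². Taking the sense of the wad of gum's angular momentum as positive, L_{wad} = m v R = (0.00678)(23.4)(0.268) = 0.04252 kg·m²/s.
L_i = +I_p ω_p + m v R = +(0.1135)(3.68) + 0.04252 = 0.4601 kg·m²/s.
After sticking, I_f = I_p + m R² = 0.1135 + (0.00678)(0.268)² = 0.1140 kg·m².
ω_f = L_i / I_f = 0.4601 / 0.1140 = 4.037 rad/s.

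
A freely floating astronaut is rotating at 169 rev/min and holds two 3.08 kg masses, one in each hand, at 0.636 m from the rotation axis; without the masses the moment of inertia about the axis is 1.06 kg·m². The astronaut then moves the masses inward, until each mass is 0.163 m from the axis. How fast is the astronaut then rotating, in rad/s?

ω₂ ≈ 51.4 rad/s

With no external torque about the axis, L is conserved: I₁ω₁ = I₂ω₂.
I₁ = 1.06 + 2(3.08)(0.636)² = 3.552 kg·m²; I₂ = 1.06 + 2(3.08)(0.163)² = 1.224 kg·m².
ω₂ = I₁ω₁ / I₂ = (3.552)(169 rpm) / (1.224) = 490.5 rpm = 51.37 rad/s.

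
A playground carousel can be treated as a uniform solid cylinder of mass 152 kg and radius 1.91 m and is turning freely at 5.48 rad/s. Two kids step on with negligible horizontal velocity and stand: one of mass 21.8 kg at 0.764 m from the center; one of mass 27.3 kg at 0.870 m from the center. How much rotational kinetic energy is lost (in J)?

energy lost ≈ 447 J

No external torque acts about the center; L_before = L_after.
I_p = ½(152)(1.91)² = 277.3 kg·m².
Added inertia Σmr² = (21.8)(0.764)² + (27.3)(0.870)² = 33.39 kg·m²; I_f = 277.3 + 33.39 = 310.6 kg·m².
ω_f = I_p ω_i / I_f = (277.3)(5.48) / 310.6 = 4.891 rad/s.
KE_i = ½(277.3)(5.480 rad/s)² = 4163 J; KE_f = ½(310.6)(4.891)² = 3716 J.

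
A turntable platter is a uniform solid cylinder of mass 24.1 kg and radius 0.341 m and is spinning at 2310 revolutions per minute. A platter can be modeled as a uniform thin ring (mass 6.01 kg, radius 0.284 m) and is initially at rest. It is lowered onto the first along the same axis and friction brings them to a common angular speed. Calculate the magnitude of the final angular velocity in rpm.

The coupling torques are internal; angular momentum about the shared axis is conserved.
Moments of inertia: I_A = ½(24.1)(0.341)² = 1.401 kg·m²; I_B = (6.01)(0.284)² = 0.4847 kg·m².
Taking A's sense as positive: L = (1.401)(2310) = 3237 kg·m²·rpm.
Combined I = 1.401 + 0.4847 = 1.886 kg·m².
ω_f = L / I = 3237 / 1.886 = 1716 rpm.

|ω_f| ≈ 1720 rpm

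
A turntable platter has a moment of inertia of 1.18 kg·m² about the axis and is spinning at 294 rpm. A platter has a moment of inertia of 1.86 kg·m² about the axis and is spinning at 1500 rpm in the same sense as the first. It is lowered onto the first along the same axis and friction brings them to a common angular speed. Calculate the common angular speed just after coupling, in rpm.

The coupling torques are internal; angular momentum about the shared axis is conserved.
Taking A's sense as positive: L = (1.180)(294) + (1.860)(1500) = 3137 kg·m²·rpm.
Combined I = 1.180 + 1.860 = 3.040 kg·m².
ω_f = L / I = 3137 / 3.040 = 1032 rpm.

|ω_f| ≈ 1030 rpm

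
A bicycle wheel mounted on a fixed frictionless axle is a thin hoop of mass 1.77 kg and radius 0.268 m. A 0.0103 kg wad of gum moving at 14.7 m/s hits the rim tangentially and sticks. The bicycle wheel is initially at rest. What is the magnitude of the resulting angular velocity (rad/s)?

|ω_f| ≈ 0.317 rad/s

About the axle the impulsive forces during the collision are internal, so angular momentum about that axis is conserved.
I_p = (1.77)(0.268)² = 0.1271 kg·m². Taking the sense of the wad of gum's angular momentum as positive, L_{wad} = m v R = (0.0103)(14.7)(0.268) = 0.04058 kg·m²/s.
L_i = 0 + 0.04058 = 0.04058 kg·m²/s.
After sticking, I_f = I_p + m R² = 0.1271 + (0.0103)(0.268)² = 0.1279 kg·m².
ω_f = L_i / I_f = 0.04058 / 0.1279 = 0.3173 rad/s.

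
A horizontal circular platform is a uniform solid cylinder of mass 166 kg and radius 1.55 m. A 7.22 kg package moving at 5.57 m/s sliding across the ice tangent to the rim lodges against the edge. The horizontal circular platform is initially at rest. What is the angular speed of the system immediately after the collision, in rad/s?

The axle reaction passes through the central axle and exerts no torque about it; angular momentum about the central axle is conserved through the impact.
I_p = ½(166)(1.55)² = 199.4 kg·m². Taking the sense of the package's angular momentum as positive, L_{package} = m v R = (7.22)(5.57)(1.55) = 62.33 kg·m²/s.
L_i = 0 + 62.33 = 62.33 kg·m²/s.
After sticking, I_f = I_p + m R² = 199.4 + (7.22)(1.55)² = 216.8 kg·m².
ω_f = L_i / I_f = 62.33 / 216.8 = 0.2876 rad/s.

|ω_f| ≈ 0.288 rad/s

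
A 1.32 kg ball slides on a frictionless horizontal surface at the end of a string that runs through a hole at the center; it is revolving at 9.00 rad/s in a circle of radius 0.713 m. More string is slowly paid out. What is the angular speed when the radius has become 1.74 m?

ω₂ ≈ 1.51 rad/s

No torque about the axis ⇒ m r₁² ω₁ = m r₂² ω₂.
ω₂ = ω₁ (r₁/r₂)² = (9.00)(0.713/1.74)² = 1.511 rad/s.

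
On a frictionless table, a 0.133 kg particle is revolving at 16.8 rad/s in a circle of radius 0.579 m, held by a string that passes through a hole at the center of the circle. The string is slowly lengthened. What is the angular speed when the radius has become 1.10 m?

No torque about the axis ⇒ m r₁² ω₁ = m r₂² ω₂.
ω₂ = ω₁ (r₁/r₂)² = (16.8)(0.579/1.10)² = 4.655 rad/s.

ω₂ ≈ 4.65 rad/s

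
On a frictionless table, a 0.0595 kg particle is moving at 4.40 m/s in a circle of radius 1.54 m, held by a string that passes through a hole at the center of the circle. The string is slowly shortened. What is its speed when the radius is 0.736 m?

The only horizontal force on the mass is along the cord (radial), so it exerts no torque about the hole and angular momentum m v r is conserved.
v₂ = v₁ r₁ / r₂ = (4.40)(1.54) / (0.736) = 9.207 m/s.

v₂ ≈ 9.21 m/s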